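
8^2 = 64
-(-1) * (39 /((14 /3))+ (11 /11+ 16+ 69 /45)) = 26.89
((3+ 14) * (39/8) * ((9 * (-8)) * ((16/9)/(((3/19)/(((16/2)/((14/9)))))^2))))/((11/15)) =-8271694080/539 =-15346371.21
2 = 2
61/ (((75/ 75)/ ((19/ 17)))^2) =22021/ 289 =76.20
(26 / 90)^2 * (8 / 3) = 1352 / 6075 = 0.22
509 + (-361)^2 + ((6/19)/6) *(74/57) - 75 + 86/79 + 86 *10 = 11260683539/85557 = 131616.16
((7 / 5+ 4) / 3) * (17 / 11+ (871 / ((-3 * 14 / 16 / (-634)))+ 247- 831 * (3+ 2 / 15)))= 720761523 / 1925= 374421.57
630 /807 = 210 /269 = 0.78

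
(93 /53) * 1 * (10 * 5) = 4650 /53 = 87.74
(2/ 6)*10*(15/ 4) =12.50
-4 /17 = -0.24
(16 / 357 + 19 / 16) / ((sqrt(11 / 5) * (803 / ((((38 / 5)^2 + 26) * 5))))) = 2456611 * sqrt(55) / 42045080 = 0.43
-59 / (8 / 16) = -118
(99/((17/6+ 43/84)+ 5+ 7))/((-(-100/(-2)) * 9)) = -462/32225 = -0.01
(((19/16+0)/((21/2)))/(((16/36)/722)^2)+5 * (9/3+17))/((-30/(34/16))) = -1136910241/53760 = -21147.88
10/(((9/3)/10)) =100/3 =33.33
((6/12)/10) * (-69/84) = -23/560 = -0.04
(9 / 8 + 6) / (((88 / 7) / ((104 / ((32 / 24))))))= 15561 / 352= 44.21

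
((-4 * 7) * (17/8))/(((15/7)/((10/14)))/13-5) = 1547/124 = 12.48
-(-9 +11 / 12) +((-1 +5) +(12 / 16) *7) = 52 / 3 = 17.33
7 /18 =0.39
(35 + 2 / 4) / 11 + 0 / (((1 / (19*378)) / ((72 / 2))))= 71 / 22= 3.23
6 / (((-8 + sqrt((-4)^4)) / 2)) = 3 / 2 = 1.50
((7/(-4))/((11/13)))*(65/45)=-1183/396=-2.99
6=6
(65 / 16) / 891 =65 / 14256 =0.00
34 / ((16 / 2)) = 17 / 4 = 4.25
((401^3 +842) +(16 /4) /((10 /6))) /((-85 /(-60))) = 3868922724 /85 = 45516737.93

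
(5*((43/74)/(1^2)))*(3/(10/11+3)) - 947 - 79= -75759/74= -1023.77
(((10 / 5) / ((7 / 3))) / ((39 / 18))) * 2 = 72 / 91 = 0.79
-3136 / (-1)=3136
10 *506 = 5060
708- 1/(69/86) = 48766/69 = 706.75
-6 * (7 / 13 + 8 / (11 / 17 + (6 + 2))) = -5594 / 637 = -8.78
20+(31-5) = 46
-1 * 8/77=-8/77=-0.10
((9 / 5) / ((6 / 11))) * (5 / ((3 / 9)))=99 / 2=49.50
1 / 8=0.12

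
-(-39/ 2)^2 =-1521/ 4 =-380.25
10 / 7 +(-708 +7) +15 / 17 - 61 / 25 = -2085859 / 2975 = -701.13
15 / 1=15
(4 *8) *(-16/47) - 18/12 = -1165/94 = -12.39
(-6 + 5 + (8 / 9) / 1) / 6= -1 / 54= -0.02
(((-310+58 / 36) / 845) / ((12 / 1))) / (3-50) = 427 / 659880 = 0.00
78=78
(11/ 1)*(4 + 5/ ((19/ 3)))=1001/ 19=52.68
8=8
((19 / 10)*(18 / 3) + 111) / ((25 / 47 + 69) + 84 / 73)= 524943 / 303140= 1.73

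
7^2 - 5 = 44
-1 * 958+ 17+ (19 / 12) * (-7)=-11425 / 12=-952.08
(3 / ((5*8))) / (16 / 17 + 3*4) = 51 / 8800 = 0.01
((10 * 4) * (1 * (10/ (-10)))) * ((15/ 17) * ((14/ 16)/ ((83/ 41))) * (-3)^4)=-1743525/ 1411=-1235.67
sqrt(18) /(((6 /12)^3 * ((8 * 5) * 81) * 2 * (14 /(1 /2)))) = sqrt(2) /7560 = 0.00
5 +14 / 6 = 22 / 3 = 7.33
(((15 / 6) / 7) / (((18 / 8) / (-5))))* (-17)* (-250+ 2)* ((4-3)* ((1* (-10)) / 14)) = 1054000 / 441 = 2390.02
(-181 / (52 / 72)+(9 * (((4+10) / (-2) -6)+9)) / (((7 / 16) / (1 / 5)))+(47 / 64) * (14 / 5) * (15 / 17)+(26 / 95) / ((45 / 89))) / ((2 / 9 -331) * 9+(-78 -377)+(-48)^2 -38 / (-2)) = 56021932229 / 234697226400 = 0.24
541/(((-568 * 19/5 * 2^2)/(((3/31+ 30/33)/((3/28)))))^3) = -936017046967625/1345651844822056797696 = -0.00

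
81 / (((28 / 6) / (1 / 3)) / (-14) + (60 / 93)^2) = -25947 / 187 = -138.75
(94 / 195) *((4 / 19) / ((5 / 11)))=4136 / 18525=0.22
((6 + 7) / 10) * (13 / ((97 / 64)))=5408 / 485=11.15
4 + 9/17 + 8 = 213/17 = 12.53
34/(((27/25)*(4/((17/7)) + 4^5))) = 7225/235386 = 0.03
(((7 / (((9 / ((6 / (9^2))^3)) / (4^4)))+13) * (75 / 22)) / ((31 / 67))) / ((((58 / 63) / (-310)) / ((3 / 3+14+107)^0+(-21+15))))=679243026875 / 4185918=162268.59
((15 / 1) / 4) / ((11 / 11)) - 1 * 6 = -9 / 4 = -2.25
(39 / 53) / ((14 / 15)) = 585 / 742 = 0.79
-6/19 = -0.32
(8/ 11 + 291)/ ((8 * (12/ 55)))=16045/ 96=167.14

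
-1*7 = -7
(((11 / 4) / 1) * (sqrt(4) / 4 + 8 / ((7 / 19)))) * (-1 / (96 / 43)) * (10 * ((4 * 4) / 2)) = -735515 / 336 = -2189.03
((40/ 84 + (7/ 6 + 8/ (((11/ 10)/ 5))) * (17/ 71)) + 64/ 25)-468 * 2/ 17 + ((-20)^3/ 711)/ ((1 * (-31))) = -4370770553803/ 102423424950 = -42.67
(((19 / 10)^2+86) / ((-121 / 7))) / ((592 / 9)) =-564543 / 7163200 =-0.08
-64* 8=-512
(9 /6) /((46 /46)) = 3 /2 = 1.50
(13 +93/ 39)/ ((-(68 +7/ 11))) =-0.22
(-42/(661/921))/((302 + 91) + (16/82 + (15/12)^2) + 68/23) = -194544672/1322156657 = -0.15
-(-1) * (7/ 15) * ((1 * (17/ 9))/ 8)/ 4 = 0.03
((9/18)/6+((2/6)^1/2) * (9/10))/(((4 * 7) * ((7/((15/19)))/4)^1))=1/266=0.00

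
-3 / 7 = -0.43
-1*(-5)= 5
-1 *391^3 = -59776471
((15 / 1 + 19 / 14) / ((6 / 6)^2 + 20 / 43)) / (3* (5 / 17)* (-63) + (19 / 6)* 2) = -167399 / 738528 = -0.23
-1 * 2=-2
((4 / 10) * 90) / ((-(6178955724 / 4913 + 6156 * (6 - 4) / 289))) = -4913 / 171643473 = -0.00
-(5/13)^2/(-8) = 25/1352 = 0.02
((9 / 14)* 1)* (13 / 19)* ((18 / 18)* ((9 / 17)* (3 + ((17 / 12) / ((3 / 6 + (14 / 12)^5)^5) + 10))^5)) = 44203272224297586296483196704707197319042870725358435923854509306664057669436220612278563875581767487367845487179129 / 509176423726914586738760029225909443299921194745346264175673806517289887612735370814936035977005958557128906250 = 86813.27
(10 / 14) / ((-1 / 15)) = -75 / 7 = -10.71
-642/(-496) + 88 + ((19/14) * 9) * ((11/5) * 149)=4093.14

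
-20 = -20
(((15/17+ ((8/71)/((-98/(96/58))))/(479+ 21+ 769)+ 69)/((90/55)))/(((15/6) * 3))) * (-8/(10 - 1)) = -4461613006048/881491224915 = -5.06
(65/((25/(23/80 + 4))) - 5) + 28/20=3019/400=7.55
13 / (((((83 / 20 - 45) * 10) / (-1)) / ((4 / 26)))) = 4 / 817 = 0.00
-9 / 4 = -2.25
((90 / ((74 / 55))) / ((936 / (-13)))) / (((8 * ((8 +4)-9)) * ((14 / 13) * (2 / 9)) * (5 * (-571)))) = 0.00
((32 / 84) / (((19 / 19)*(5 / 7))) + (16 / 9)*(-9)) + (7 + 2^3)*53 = 11693 / 15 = 779.53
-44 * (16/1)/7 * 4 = -2816/7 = -402.29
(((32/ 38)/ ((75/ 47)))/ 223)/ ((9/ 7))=5264/ 2859975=0.00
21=21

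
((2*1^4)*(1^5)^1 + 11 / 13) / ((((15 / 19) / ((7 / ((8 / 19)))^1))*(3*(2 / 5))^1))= 93499 / 1872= 49.95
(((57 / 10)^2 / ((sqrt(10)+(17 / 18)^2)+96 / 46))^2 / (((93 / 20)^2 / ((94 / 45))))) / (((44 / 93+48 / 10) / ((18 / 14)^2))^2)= 2631424776142544757650388654 / 17636987042277818269845245-830647509891667678509504624* sqrt(10) / 17636987042277818269845245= 0.27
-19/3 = -6.33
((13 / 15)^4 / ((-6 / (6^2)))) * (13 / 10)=-371293 / 84375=-4.40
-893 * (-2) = 1786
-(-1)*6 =6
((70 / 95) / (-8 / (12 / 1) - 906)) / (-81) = 0.00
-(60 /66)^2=-100 /121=-0.83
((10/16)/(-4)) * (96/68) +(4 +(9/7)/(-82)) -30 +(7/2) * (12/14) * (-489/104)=-20470195/507416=-40.34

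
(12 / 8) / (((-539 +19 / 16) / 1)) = -24 / 8605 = -0.00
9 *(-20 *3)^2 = 32400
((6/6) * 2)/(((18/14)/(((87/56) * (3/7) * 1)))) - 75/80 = 11/112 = 0.10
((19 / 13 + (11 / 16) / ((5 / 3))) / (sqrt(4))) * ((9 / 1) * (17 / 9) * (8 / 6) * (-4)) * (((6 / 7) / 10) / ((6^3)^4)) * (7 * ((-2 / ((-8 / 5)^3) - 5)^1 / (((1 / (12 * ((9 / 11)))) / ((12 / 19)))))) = 231931 / 354018263040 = 0.00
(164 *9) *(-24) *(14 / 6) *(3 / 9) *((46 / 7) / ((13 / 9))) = -1629504 / 13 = -125346.46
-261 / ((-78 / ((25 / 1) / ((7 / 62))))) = 67425 / 91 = 740.93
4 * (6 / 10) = 12 / 5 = 2.40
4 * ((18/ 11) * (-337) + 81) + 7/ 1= -20623/ 11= -1874.82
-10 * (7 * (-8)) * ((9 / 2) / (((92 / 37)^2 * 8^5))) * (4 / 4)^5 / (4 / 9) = 0.03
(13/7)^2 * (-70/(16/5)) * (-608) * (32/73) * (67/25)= 27537536/511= 53889.50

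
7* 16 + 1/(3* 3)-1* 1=1000/9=111.11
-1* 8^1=-8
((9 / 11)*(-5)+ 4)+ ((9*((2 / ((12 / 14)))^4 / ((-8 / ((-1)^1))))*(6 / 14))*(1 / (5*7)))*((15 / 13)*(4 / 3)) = 461 / 858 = 0.54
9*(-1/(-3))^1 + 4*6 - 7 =20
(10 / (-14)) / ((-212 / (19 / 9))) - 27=-360517 / 13356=-26.99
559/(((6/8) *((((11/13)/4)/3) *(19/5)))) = 581360/209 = 2781.63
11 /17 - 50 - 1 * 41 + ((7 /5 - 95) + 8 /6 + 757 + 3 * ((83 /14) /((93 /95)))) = 65577353 /110670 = 592.55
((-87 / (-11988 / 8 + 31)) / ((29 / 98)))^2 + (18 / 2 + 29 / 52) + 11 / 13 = 4678274413 / 447939700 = 10.44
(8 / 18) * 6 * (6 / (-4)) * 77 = -308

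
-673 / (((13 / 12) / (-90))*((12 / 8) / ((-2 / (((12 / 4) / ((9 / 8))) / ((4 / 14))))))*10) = -72684 / 91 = -798.73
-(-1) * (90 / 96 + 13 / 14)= 209 / 112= 1.87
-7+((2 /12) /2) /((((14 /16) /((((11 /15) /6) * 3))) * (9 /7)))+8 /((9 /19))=4016 /405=9.92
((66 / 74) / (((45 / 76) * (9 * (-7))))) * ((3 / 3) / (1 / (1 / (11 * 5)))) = -76 / 174825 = -0.00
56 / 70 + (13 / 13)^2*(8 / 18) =56 / 45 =1.24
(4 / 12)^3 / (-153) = -1 / 4131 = -0.00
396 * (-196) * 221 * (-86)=1475169696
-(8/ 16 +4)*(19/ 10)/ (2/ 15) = -513/ 8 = -64.12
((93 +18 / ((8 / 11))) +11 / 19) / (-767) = -8993 / 58292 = -0.15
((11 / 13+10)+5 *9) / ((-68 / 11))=-3993 / 442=-9.03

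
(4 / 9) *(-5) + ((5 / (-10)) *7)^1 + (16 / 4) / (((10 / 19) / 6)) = 3589 / 90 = 39.88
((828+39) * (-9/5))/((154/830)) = -647649/77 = -8411.03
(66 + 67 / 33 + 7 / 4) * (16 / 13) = 36844 / 429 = 85.88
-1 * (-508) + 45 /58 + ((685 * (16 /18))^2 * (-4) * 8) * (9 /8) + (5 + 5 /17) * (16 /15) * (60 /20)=-118435232387 /8874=-13346318.73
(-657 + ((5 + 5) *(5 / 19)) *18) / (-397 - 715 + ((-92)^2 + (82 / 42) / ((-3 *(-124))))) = -90486396 / 1091243435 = -0.08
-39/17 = -2.29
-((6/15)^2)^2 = -0.03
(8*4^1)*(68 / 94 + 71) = 107872 / 47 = 2295.15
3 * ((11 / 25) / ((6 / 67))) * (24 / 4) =2211 / 25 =88.44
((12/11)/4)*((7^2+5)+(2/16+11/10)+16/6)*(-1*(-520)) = 90311/11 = 8210.09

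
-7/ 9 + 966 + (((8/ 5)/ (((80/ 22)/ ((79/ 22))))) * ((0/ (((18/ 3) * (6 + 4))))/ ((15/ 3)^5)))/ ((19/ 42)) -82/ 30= 43312/ 45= 962.49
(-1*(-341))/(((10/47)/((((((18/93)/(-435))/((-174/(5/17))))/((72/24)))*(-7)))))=-3619/1286730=-0.00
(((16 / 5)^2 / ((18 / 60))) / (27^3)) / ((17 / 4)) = 2048 / 5019165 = 0.00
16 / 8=2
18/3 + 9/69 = 141/23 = 6.13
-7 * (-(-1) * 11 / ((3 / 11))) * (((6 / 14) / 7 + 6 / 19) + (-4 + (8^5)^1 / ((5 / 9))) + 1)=-11073551434 / 665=-16651957.04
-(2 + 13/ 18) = -49/ 18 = -2.72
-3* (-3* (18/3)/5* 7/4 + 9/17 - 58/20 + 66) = -14619/85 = -171.99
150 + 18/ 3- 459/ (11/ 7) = -1497/ 11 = -136.09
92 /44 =23 /11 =2.09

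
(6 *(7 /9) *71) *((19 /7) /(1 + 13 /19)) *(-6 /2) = -25631 /16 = -1601.94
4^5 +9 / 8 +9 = 8273 / 8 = 1034.12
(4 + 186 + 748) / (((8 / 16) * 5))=375.20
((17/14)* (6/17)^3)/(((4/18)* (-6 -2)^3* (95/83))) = -20169/49199360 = -0.00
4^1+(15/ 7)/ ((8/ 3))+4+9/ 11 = 5927/ 616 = 9.62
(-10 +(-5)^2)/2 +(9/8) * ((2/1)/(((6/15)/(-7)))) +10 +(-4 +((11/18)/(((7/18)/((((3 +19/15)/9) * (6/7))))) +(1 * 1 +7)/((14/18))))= -263731/17640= -14.95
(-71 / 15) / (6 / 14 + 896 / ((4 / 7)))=-497 / 164685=-0.00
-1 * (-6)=6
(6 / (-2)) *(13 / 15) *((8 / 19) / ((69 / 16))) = -1664 / 6555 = -0.25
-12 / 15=-0.80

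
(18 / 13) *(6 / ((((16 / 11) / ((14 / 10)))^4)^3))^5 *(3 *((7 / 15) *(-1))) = -2368047084899230267512845302617640057998827138548843917970869745934933507273680897250342901393684302164686951532547709 / 1556440783691918371770196199449532764612781920967720960000000000000000000000000000000000000000000000000000000000000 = -1521.45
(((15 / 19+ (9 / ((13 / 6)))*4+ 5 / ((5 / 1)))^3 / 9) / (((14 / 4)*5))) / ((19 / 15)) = 187896326672 / 6012619977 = 31.25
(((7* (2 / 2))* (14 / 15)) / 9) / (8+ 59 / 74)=0.08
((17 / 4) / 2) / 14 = 17 / 112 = 0.15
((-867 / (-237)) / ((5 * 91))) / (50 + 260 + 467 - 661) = 289 / 4169620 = 0.00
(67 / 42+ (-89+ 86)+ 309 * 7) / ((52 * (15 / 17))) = 1543379 / 32760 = 47.11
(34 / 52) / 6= 17 / 156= 0.11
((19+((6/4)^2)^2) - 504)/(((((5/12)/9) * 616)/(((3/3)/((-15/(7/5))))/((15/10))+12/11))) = -4189443/242000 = -17.31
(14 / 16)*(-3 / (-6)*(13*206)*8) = 9373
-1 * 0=0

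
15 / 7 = 2.14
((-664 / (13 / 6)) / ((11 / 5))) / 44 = -4980 / 1573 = -3.17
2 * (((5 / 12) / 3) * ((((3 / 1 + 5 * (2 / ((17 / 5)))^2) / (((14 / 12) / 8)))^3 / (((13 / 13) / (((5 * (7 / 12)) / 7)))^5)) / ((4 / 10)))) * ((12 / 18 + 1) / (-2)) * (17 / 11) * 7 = -997850727734375 / 371937220578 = -2682.85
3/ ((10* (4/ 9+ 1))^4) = 19683/ 285610000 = 0.00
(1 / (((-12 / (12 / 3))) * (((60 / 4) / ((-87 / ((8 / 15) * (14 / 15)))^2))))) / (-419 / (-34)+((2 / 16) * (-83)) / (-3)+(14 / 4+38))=-11.85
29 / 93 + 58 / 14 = 2900 / 651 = 4.45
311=311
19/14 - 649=-9067/14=-647.64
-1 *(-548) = 548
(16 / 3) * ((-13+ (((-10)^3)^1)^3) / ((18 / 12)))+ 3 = -32000000389 / 9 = -3555555598.78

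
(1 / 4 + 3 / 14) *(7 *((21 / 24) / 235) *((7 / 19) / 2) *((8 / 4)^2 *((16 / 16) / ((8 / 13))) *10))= 8281 / 57152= 0.14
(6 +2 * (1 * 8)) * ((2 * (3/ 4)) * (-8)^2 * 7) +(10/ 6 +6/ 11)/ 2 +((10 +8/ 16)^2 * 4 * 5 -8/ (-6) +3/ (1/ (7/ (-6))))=560602/ 33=16987.94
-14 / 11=-1.27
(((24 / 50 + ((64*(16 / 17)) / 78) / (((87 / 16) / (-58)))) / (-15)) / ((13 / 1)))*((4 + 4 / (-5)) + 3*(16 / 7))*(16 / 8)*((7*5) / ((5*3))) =271555328 / 145445625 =1.87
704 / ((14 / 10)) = 3520 / 7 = 502.86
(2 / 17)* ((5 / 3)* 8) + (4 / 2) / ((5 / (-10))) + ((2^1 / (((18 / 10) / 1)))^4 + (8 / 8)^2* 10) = 1014182 / 111537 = 9.09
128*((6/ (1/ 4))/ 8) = 384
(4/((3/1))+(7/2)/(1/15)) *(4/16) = 323/24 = 13.46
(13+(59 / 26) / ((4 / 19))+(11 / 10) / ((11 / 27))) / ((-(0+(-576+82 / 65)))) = 13769 / 298864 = 0.05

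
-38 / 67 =-0.57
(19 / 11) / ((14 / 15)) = 285 / 154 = 1.85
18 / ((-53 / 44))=-14.94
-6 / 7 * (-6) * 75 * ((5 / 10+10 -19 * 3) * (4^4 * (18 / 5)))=-115706880 / 7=-16529554.29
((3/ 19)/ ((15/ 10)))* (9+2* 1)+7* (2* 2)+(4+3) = 687/ 19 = 36.16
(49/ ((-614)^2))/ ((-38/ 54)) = -1323/ 7162924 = -0.00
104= 104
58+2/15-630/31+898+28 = 448172/465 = 963.81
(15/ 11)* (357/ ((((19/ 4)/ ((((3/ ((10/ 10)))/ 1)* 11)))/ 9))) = 578340/ 19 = 30438.95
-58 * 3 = -174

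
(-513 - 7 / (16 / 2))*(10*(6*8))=-246660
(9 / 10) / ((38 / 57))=1.35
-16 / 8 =-2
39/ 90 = 13/ 30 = 0.43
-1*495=-495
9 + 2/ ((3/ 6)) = 13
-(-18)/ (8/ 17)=153/ 4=38.25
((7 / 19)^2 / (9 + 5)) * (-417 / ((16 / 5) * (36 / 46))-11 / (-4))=-110047 / 69312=-1.59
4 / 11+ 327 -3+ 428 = 8276 / 11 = 752.36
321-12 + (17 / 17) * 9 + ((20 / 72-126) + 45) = 237.28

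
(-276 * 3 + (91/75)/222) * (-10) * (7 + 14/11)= 1254535919/18315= 68497.73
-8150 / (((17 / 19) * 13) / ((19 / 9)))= -2942150 / 1989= -1479.21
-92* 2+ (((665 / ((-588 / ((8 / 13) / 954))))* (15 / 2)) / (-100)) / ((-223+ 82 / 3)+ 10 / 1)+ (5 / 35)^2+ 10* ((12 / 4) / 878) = -36444772739587 / 198128184072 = -183.95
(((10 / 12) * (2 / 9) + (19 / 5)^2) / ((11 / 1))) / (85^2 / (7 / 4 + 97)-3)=0.02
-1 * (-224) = 224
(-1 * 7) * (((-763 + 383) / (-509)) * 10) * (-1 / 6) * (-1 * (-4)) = 53200 / 1527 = 34.84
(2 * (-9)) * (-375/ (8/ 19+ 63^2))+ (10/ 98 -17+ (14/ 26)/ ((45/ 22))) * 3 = -34736914696/ 720628545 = -48.20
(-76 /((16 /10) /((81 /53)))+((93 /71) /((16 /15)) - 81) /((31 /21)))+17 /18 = -2111327789 /16798032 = -125.69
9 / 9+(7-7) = 1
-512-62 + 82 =-492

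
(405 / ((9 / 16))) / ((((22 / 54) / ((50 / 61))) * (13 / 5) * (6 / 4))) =3240000 / 8723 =371.43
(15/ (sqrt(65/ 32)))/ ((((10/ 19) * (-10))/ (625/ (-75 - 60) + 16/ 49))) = 108167 * sqrt(130)/ 143325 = 8.60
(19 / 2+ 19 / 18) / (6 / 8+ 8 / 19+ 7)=1.29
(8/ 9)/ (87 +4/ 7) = 56/ 5517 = 0.01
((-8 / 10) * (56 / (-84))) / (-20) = -2 / 75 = -0.03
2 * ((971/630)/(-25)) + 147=1156654/7875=146.88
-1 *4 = -4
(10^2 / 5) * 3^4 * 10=16200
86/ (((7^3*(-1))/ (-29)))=2494/ 343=7.27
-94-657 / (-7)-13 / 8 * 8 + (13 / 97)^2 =-864445 / 65863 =-13.12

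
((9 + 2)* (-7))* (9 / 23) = -693 / 23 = -30.13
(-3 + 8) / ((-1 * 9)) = -0.56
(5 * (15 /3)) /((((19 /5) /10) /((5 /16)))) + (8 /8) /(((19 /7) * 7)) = 20.61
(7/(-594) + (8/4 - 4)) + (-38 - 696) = -437191/594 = -736.01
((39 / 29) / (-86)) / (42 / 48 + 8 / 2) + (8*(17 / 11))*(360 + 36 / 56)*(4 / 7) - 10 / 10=2546.92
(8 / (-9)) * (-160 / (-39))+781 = 272851 / 351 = 777.35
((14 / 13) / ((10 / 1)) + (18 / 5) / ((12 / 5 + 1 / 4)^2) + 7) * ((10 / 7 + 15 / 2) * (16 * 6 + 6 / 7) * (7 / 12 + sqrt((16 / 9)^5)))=3054720691675 / 96623982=31614.52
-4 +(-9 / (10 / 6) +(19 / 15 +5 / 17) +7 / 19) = -36196 / 4845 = -7.47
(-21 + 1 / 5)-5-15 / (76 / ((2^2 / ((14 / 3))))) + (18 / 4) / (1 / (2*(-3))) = -70449 / 1330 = -52.97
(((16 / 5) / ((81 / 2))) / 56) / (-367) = -4 / 1040445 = -0.00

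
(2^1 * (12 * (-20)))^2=230400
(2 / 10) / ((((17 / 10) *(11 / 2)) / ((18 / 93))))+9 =52197 / 5797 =9.00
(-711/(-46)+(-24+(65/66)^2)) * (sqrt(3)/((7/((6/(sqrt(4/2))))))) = -108397 * sqrt(6)/33396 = -7.95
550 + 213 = 763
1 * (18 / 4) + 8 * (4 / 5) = 109 / 10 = 10.90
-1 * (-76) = 76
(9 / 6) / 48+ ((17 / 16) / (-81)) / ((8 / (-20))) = 83 / 1296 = 0.06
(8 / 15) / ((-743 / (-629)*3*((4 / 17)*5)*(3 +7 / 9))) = 629 / 18575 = 0.03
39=39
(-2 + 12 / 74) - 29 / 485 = -34053 / 17945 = -1.90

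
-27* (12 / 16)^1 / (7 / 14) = -81 / 2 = -40.50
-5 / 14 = -0.36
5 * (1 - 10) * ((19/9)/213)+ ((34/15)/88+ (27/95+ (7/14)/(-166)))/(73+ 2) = -1224631997/2771183250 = -0.44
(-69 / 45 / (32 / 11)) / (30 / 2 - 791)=0.00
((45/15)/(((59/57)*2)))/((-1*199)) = -171/23482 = -0.01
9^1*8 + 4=76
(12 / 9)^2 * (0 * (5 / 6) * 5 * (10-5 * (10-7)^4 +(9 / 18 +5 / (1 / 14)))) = 0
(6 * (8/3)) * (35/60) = 28/3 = 9.33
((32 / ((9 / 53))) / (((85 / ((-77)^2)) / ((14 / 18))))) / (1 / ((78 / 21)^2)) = 971082112 / 6885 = 141043.15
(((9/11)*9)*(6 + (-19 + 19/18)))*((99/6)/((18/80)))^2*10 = -4730000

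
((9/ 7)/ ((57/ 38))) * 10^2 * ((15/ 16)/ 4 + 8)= 39525/ 56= 705.80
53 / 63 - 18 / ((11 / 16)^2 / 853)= -247622899 / 7623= -32483.65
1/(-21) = -1/21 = -0.05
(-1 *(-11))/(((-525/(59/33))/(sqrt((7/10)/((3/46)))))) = -59 *sqrt(2415)/23625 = -0.12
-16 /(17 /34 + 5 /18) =-144 /7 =-20.57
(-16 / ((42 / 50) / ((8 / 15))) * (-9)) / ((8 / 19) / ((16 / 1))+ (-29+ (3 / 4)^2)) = -194560 / 60459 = -3.22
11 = 11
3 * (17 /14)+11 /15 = 919 /210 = 4.38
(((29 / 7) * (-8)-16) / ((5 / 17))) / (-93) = 5848 / 3255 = 1.80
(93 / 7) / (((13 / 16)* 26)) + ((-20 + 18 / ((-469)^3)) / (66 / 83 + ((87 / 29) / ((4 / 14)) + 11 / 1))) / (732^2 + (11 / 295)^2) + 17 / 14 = 853194620150274568556619 / 462889315480066707400714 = 1.84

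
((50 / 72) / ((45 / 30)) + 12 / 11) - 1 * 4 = -1453 / 594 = -2.45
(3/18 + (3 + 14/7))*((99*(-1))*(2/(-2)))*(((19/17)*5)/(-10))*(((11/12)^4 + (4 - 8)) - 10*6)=8503447777/470016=18091.83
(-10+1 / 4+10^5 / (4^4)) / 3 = 3047 / 24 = 126.96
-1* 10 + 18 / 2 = -1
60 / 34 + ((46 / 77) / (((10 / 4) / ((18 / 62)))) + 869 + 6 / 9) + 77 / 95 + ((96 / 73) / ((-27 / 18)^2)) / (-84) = 2209318538864 / 2532738285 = 872.30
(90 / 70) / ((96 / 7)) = 3 / 32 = 0.09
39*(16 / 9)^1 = 208 / 3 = 69.33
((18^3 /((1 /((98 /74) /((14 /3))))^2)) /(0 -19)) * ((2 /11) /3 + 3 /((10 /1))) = -12752397 /1430605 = -8.91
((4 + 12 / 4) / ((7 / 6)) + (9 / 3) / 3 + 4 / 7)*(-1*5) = -265 / 7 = -37.86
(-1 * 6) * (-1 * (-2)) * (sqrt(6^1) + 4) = -48 - 12 * sqrt(6) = -77.39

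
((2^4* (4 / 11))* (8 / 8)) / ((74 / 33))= 96 / 37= 2.59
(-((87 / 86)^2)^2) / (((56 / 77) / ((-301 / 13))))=4411311597 / 132299648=33.34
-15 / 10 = -3 / 2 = -1.50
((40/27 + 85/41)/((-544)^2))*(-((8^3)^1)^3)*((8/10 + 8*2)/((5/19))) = -54877749248/533205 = -102920.55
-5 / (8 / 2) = -5 / 4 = -1.25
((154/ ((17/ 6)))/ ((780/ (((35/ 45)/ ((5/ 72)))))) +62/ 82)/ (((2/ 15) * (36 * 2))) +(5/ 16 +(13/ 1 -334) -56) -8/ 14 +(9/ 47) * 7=-375.76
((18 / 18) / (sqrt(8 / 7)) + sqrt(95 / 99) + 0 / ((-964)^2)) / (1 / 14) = 7*sqrt(14) / 2 + 14*sqrt(1045) / 33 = 26.81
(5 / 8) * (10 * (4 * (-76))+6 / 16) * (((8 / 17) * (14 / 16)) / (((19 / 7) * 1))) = -5957665 / 20672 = -288.20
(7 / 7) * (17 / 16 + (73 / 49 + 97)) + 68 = 131361 / 784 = 167.55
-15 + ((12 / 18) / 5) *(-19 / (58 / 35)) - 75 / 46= -72673 / 4002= -18.16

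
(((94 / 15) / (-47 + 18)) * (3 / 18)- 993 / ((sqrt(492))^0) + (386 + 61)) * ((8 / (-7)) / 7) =5700616 / 63945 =89.15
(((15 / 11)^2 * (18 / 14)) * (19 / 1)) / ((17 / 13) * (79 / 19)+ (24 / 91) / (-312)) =123543225 / 14785474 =8.36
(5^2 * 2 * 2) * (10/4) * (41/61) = 10250/61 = 168.03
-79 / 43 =-1.84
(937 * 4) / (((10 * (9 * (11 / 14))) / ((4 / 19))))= 104944 / 9405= 11.16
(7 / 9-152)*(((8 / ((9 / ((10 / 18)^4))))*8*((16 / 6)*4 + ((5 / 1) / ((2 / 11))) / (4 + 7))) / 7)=-2150380000 / 11160261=-192.68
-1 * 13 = -13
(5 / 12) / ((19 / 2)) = 5 / 114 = 0.04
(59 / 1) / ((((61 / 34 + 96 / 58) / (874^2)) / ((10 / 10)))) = 2338827496 / 179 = 13066075.40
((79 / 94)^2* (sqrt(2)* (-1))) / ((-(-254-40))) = -6241* sqrt(2) / 2597784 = -0.00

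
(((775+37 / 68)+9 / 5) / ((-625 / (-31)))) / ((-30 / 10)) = -2731069 / 212500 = -12.85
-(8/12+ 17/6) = -7/2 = -3.50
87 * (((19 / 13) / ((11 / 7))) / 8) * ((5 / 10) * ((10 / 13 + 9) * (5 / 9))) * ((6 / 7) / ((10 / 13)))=69977 / 2288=30.58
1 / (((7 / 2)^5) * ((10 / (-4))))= -64 / 84035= -0.00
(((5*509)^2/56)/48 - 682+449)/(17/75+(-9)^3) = -146268025/48973568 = -2.99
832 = 832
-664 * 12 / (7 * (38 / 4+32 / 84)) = -576 / 5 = -115.20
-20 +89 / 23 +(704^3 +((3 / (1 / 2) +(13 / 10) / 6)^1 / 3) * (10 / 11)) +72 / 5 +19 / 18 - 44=1324127192488 / 3795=348913621.21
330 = 330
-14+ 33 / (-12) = -67 / 4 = -16.75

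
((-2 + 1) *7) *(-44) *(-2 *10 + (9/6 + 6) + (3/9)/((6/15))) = -3593.33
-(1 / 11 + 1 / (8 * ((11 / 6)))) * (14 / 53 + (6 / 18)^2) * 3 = -1253 / 6996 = -0.18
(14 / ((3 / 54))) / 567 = 4 / 9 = 0.44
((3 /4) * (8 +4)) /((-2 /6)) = -27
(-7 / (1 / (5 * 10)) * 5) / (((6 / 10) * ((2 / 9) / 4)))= -52500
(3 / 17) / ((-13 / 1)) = -3 / 221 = -0.01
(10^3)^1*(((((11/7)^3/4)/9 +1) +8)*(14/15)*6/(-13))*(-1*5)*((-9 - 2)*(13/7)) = -1237093000/3087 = -400742.79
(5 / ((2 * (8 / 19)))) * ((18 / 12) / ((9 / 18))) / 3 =95 / 16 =5.94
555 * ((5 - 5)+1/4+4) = 9435/4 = 2358.75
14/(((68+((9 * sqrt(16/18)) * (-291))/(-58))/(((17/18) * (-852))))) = -966362824/3546789+142602222 * sqrt(2)/1182263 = -101.88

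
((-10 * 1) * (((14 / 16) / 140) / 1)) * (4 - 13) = 9 / 16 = 0.56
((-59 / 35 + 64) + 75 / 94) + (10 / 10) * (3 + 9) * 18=918279 / 3290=279.11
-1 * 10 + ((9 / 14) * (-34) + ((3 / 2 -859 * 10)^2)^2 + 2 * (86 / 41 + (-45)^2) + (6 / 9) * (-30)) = 24984528577959897903 / 4592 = 5440881658963392.40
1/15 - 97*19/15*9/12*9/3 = -16583/60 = -276.38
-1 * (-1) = 1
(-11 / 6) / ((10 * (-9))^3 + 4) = 11 / 4373976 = 0.00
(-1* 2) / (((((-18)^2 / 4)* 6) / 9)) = -1 / 27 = -0.04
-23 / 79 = -0.29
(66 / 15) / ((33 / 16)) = 2.13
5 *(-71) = -355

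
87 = 87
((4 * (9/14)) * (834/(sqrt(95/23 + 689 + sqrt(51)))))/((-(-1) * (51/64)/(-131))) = -41953536 * sqrt(23)/(119 * sqrt(23 * sqrt(51) + 15942)) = -13322.58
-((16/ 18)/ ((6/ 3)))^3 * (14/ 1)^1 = -896/ 729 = -1.23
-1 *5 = -5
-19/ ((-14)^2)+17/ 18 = 0.85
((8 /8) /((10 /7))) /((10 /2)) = 7 /50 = 0.14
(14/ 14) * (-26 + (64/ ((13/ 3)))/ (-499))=-168854/ 6487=-26.03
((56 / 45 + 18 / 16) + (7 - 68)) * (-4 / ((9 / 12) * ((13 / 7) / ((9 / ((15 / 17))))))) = 5023466 / 2925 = 1717.42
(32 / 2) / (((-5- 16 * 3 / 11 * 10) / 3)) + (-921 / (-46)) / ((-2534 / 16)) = -17357388 / 15590435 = -1.11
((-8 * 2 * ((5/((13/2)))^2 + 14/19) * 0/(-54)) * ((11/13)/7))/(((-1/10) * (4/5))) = 0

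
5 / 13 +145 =1890 / 13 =145.38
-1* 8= -8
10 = 10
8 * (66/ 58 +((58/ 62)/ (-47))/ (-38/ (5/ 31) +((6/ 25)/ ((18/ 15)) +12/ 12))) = 112710274/ 12380129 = 9.10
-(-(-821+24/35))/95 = -28711/3325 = -8.63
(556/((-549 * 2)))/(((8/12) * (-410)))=139/75030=0.00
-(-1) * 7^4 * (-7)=-16807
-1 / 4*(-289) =289 / 4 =72.25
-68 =-68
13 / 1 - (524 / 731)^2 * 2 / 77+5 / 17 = 546447914 / 41145797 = 13.28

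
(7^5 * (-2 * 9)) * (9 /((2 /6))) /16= -4084101 /8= -510512.62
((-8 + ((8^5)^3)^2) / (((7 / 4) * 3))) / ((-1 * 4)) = -58949525680256203566624960.00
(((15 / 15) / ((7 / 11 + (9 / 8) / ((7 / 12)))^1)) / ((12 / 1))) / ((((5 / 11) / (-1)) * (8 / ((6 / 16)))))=-847 / 252800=-0.00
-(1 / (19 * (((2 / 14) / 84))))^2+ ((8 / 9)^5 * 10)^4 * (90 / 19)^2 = 57948799211616911153104 / 2851798070642983299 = 20320.09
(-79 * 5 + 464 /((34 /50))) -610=-5485 /17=-322.65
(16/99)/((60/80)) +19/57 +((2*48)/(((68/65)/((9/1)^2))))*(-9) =-337757509/5049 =-66895.92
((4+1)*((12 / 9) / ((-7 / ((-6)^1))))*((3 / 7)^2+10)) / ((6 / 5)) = 49900 / 1029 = 48.49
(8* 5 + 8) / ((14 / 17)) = 408 / 7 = 58.29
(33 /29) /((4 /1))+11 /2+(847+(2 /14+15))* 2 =1404817 /812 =1730.07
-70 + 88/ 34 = -1146/ 17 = -67.41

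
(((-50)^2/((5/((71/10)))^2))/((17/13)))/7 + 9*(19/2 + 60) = 279935/238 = 1176.20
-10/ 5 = -2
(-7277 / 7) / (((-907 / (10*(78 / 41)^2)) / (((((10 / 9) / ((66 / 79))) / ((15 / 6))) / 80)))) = 97155227 / 352198077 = 0.28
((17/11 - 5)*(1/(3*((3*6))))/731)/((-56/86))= 19/141372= 0.00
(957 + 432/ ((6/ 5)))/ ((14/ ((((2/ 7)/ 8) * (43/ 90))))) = 18877/ 11760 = 1.61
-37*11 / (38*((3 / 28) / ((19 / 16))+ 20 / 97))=-276353 / 7648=-36.13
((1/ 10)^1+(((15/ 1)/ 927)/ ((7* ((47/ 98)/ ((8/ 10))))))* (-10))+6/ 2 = 444613/ 145230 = 3.06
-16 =-16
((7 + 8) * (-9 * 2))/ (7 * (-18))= 15/ 7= 2.14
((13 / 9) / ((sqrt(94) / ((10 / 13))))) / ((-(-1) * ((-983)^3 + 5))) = -0.00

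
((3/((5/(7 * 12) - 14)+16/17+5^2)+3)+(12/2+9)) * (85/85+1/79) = 25020000/1353823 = 18.48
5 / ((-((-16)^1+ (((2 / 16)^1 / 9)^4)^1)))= 26873856 / 85996339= 0.31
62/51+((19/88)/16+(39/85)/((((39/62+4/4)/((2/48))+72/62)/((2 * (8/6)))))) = 452237/359040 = 1.26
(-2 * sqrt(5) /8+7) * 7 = 49- 7 * sqrt(5) /4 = 45.09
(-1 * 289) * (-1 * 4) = 1156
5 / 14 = 0.36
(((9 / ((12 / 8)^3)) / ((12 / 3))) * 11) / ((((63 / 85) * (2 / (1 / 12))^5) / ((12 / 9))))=935 / 564350976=0.00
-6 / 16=-3 / 8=-0.38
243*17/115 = 4131/115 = 35.92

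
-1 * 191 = -191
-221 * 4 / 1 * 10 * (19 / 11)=-15269.09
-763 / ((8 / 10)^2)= -19075 / 16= -1192.19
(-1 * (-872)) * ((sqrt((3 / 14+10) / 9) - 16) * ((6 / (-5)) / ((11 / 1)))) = 83712 / 55 - 872 * sqrt(2002) / 385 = 1420.69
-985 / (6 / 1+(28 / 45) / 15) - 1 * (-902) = 3013481 / 4078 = 738.96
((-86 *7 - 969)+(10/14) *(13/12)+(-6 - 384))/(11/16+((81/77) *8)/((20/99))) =-3293180/71139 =-46.29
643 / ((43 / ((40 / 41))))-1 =23957 / 1763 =13.59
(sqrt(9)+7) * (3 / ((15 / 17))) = 34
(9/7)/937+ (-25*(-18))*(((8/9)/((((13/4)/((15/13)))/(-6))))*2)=-1888990479/1108471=-1704.14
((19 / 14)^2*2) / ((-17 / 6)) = -1083 / 833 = -1.30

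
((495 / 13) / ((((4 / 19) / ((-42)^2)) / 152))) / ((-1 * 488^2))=-78804495 / 386984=-203.64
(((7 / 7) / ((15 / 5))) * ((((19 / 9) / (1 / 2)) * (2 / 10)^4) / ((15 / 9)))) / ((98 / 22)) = 418 / 1378125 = 0.00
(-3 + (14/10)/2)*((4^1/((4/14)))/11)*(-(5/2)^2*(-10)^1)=-4025/22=-182.95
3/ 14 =0.21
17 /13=1.31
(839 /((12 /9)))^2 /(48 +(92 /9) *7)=57017601 /17216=3311.90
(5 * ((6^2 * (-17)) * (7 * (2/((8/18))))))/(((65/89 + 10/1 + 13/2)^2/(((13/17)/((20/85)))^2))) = -64516188555/18812978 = -3429.34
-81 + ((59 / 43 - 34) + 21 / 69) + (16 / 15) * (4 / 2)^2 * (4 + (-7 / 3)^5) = -282162565 / 720981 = -391.36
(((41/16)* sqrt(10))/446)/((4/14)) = 287* sqrt(10)/14272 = 0.06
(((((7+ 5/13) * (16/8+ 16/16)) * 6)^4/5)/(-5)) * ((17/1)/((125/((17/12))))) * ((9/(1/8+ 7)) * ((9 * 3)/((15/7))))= -324670881722793984/8479046875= -38290964.36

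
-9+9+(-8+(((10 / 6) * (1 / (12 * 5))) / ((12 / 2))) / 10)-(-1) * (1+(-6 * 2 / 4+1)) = -19439 / 2160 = -9.00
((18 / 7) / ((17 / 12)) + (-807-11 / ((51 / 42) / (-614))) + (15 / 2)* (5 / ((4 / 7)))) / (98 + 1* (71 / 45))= 206598375 / 4265912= 48.43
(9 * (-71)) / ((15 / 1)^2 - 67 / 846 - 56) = -540594 / 142907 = -3.78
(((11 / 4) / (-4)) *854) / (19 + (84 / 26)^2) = -793793 / 39800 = -19.94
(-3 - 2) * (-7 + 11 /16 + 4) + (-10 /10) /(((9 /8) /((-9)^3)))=659.56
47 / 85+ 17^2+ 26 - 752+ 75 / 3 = -34973 / 85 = -411.45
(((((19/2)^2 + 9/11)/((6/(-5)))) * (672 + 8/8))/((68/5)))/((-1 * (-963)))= -67417775/17287776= -3.90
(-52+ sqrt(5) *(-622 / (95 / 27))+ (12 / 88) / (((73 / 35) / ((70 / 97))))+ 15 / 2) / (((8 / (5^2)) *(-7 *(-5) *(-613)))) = 34624745 / 5347684496+ 8397 *sqrt(5) / 326116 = 0.06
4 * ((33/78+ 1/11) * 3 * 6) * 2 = 10584/143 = 74.01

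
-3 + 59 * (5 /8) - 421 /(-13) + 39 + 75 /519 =1896431 /17992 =105.40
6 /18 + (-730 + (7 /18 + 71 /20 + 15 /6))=-130181 /180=-723.23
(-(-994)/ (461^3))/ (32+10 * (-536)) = -0.00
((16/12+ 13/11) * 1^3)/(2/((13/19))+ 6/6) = 1079/1683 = 0.64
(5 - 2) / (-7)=-3 / 7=-0.43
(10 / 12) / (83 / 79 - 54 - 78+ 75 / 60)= -0.01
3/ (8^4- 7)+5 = 6816/ 1363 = 5.00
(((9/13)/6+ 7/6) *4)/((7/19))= 3800/273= 13.92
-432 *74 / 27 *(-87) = 103008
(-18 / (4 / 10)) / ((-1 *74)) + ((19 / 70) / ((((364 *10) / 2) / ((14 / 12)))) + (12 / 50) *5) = 7306183 / 4040400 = 1.81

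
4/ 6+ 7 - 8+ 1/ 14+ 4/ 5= 113/ 210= 0.54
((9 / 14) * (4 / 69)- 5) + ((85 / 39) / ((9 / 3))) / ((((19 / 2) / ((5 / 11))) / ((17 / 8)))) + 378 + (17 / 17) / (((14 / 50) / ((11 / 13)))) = 5923243433 / 15747732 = 376.13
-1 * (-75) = 75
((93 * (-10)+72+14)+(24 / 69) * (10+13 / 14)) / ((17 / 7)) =-135272 / 391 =-345.96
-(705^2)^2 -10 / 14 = -1729236954380 / 7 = -247033850625.71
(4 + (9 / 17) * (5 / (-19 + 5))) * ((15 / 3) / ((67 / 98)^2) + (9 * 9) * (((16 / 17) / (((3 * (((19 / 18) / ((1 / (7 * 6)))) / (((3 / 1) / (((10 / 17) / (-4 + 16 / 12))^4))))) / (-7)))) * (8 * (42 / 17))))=-346977203148314 / 906216875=-382885.39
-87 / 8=-10.88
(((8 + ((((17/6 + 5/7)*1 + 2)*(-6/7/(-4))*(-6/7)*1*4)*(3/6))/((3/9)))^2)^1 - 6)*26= -7469410/117649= -63.49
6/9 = 0.67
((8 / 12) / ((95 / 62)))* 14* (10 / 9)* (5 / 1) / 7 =2480 / 513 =4.83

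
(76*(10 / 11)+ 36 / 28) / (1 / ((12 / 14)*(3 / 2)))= 48771 / 539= 90.48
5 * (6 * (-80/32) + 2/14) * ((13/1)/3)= -6760/21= -321.90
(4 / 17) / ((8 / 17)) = 1 / 2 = 0.50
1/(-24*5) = -1/120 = -0.01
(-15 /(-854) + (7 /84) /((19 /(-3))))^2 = 20449 /1053132304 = 0.00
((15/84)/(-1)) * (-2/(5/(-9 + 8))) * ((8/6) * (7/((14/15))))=-5/7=-0.71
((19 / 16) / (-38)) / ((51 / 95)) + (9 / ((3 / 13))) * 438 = 27877729 / 1632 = 17081.94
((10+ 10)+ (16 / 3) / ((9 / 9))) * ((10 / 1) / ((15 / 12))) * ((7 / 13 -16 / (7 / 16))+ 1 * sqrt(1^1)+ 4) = -1716992 / 273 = -6289.35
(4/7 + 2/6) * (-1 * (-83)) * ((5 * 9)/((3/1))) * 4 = 31540/7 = 4505.71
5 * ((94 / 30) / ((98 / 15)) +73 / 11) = 38355 / 1078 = 35.58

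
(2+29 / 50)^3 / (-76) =-2146689 / 9500000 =-0.23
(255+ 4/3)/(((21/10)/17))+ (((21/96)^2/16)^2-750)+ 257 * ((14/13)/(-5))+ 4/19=26523402682662349/20885620654080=1269.94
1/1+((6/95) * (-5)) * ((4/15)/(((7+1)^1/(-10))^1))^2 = 55/57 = 0.96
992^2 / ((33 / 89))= 87581696 / 33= 2653990.79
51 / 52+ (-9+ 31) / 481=1975 / 1924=1.03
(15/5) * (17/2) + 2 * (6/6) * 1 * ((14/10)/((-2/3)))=213/10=21.30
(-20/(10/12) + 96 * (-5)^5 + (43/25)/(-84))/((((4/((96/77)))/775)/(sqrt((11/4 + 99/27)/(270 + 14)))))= -1775596703 * sqrt(16401)/20874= -10893659.97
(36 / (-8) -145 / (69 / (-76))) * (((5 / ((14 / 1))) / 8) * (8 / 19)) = 107095 / 36708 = 2.92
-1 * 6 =-6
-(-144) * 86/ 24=516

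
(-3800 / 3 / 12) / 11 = -950 / 99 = -9.60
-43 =-43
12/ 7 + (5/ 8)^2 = 943/ 448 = 2.10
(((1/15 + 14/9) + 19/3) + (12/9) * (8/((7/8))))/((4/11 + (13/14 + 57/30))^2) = 26875310/13593969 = 1.98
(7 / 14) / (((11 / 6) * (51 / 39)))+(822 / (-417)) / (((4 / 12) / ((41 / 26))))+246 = 80044950 / 337909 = 236.88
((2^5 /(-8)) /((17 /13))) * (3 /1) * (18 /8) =-351 /17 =-20.65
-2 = -2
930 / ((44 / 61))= 28365 / 22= 1289.32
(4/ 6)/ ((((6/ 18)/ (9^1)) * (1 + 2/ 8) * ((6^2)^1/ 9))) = 18/ 5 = 3.60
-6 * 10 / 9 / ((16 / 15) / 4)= -25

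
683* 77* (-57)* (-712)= 2134353144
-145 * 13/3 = -1885/3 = -628.33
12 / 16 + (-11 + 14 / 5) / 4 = -13 / 10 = -1.30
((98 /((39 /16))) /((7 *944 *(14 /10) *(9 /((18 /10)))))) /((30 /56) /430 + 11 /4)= 4816 /15244125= 0.00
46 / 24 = 23 / 12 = 1.92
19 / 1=19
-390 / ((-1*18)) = 65 / 3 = 21.67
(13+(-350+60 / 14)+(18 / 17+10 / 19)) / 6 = -249561 / 4522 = -55.19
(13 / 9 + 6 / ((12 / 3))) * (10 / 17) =265 / 153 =1.73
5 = 5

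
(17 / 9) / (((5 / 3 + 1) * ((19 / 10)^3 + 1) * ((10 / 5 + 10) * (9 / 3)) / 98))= 104125 / 424386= 0.25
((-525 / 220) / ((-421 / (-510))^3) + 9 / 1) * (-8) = -31241111112 / 820803071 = -38.06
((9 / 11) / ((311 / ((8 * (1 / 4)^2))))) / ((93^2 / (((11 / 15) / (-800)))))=-1 / 7172904000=-0.00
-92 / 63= -1.46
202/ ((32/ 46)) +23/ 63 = 290.74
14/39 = 0.36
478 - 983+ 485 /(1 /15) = 6770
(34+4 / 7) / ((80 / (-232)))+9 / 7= -3464 / 35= -98.97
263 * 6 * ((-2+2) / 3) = 0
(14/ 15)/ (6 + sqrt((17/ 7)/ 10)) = 0.14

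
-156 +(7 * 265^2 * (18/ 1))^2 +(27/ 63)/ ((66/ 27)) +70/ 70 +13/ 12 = 72343007095447943/ 924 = 78293297722346.26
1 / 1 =1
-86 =-86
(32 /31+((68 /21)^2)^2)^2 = 447622614344418304 /36347767845921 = 12315.00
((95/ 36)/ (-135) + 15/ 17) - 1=-0.14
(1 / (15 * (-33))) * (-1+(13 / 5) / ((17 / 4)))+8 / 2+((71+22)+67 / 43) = 5403493 / 54825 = 98.56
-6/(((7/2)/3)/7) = -36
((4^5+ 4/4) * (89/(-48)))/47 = -91225/2256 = -40.44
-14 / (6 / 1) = -7 / 3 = -2.33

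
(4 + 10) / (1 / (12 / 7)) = 24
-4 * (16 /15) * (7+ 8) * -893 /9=57152 /9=6350.22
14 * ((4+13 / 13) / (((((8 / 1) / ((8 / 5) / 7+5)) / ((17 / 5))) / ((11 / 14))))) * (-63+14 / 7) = -2087481 / 280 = -7455.29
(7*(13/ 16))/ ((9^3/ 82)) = 3731/ 5832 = 0.64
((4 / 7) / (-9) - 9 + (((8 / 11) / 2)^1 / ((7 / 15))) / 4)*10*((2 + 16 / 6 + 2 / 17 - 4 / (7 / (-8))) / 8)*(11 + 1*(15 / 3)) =-58650400 / 35343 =-1659.46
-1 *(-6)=6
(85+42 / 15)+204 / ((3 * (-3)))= 65.13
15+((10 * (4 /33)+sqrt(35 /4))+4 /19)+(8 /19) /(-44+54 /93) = sqrt(35) /2+6925789 /421971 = 19.37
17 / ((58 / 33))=561 / 58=9.67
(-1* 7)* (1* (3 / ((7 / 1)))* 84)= -252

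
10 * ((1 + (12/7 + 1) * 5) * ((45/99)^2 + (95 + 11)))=15475.82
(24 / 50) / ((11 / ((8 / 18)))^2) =64 / 81675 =0.00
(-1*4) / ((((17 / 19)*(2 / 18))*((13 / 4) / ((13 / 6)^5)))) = -542659 / 918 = -591.13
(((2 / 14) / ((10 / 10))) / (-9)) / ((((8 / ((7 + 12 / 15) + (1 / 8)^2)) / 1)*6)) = -2501 / 967680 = -0.00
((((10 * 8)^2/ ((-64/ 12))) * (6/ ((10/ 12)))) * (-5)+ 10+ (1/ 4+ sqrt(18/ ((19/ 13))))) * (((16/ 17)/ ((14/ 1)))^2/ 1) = 192 * sqrt(494)/ 269059+ 2765456/ 14161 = 195.30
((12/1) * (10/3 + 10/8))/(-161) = -55/161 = -0.34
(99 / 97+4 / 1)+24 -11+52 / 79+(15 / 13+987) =1006.83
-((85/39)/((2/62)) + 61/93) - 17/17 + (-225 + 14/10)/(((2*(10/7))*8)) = -79.00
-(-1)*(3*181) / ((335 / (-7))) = -3801 / 335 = -11.35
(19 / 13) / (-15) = -19 / 195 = -0.10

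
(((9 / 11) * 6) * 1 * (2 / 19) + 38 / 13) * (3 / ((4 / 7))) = 98133 / 5434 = 18.06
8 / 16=1 / 2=0.50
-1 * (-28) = 28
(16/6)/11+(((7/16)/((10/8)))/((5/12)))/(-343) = 9701/40425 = 0.24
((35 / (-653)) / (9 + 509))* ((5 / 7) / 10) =-5 / 676508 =-0.00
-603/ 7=-86.14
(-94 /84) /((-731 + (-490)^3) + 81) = 47 /4941285300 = 0.00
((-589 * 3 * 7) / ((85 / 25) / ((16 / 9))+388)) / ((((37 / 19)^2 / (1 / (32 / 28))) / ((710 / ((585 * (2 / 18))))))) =-44384177460 / 555141821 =-79.95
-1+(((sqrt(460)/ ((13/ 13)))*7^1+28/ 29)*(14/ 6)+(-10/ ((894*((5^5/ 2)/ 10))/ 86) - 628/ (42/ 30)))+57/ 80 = -27017359129/ 60494000+98*sqrt(115)/ 3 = -96.30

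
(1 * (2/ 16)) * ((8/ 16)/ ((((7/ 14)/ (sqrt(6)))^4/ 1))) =36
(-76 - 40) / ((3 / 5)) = -193.33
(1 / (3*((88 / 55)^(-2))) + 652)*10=97928 / 15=6528.53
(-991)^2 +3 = 982084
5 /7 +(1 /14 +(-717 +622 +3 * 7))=-1025 /14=-73.21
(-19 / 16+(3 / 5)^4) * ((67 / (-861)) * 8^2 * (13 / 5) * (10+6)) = 589715776 / 2690625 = 219.17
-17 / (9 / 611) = -1154.11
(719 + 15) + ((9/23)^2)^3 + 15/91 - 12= 9728522878544/13471265899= 722.17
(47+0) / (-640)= -47 / 640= -0.07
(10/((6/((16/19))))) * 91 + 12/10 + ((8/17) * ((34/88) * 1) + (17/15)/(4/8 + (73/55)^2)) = 5559443606/42896205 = 129.60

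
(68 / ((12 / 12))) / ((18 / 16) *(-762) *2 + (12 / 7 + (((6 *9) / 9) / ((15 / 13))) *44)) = -4760 / 103879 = -0.05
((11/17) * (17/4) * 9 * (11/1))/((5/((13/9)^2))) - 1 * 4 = 19729/180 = 109.61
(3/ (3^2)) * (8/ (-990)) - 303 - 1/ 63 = -3149878/ 10395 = -303.02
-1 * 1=-1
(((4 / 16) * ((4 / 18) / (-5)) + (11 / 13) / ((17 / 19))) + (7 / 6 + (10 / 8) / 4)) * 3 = 384077 / 53040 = 7.24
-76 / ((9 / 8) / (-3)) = 608 / 3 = 202.67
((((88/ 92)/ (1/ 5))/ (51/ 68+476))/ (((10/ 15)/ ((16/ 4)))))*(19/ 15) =3344/ 43861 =0.08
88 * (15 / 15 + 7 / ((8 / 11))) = 935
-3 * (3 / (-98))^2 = -27 / 9604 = -0.00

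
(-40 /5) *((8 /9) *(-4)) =256 /9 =28.44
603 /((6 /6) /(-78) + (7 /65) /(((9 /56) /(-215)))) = -141102 /33715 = -4.19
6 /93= 0.06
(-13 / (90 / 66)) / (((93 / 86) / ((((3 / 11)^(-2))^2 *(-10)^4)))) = -360110036000 / 22599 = -15934777.47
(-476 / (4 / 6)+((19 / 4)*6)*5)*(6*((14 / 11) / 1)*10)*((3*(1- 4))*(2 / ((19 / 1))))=8641080 / 209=41344.88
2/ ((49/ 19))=38/ 49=0.78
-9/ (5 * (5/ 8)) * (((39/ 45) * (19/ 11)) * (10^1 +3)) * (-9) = 504.42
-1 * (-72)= 72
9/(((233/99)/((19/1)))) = 16929/233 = 72.66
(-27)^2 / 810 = 9 / 10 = 0.90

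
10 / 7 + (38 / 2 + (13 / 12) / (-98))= 24011 / 1176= 20.42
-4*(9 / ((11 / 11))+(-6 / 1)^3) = 828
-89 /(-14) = 89 /14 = 6.36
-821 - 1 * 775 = -1596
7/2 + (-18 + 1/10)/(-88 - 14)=3749/1020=3.68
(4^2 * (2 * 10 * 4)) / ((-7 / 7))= -1280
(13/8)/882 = 13/7056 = 0.00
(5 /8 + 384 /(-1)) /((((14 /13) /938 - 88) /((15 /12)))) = 13356785 /2452704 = 5.45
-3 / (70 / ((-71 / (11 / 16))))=1704 / 385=4.43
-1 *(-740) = 740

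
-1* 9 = -9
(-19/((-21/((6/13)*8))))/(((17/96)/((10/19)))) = 15360/1547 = 9.93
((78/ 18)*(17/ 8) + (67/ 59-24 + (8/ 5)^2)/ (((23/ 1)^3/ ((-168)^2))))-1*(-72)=34.11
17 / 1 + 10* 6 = 77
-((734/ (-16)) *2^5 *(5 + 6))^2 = -260757904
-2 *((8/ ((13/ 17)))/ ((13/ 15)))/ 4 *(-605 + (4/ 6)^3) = 5551180/ 1521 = 3649.69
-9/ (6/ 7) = -21/ 2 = -10.50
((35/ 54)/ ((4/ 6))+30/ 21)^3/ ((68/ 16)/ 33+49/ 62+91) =75512787625/ 501604950672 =0.15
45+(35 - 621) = -541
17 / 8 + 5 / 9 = 193 / 72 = 2.68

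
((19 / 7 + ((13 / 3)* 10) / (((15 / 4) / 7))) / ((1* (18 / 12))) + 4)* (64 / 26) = 361280 / 2457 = 147.04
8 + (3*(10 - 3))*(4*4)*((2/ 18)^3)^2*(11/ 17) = 24093224/ 3011499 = 8.00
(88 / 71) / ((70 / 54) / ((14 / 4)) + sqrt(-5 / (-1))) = -4752 / 50339 + 64152 * sqrt(5) / 251695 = 0.48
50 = 50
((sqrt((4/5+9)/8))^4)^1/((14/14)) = 2401/1600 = 1.50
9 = 9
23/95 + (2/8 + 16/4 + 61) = 24887/380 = 65.49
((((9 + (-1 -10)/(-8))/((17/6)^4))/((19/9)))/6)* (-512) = -10326528/1586899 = -6.51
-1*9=-9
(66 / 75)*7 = 154 / 25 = 6.16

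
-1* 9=-9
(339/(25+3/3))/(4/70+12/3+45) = 11865/44642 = 0.27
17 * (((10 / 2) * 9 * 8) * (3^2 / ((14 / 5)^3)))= 860625 / 343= 2509.11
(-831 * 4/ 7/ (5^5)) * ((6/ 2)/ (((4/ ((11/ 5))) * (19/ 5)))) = -27423/ 415625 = -0.07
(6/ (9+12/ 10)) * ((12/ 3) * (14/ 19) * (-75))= -42000/ 323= -130.03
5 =5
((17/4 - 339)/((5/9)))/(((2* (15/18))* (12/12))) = -36153/100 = -361.53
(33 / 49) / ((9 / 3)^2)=11 / 147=0.07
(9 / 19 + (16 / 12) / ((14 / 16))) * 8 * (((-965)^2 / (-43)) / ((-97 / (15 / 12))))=7421863250 / 1664229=4459.64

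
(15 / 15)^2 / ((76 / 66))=33 / 38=0.87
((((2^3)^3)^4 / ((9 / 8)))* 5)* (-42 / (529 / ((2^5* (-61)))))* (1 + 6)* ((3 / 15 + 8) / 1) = 4311809615114272768 / 1587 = 2716956279215042.70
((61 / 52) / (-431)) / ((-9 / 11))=0.00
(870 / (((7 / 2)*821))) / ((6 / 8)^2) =9280 / 17241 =0.54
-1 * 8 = -8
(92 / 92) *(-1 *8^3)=-512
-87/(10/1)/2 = -87/20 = -4.35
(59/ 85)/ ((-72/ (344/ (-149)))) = 2537/ 113985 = 0.02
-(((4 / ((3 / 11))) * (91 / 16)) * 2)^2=-1002001 / 36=-27833.36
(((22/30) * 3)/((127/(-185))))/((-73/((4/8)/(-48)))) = -407/890016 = -0.00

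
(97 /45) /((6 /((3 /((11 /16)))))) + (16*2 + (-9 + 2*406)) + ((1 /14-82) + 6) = 5271229 /6930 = 760.64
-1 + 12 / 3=3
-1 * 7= -7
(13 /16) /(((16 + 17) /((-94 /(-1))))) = 611 /264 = 2.31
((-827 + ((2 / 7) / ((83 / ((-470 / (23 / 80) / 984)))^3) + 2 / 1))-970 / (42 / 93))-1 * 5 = -269857827226475631835 / 90621481848491601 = -2977.86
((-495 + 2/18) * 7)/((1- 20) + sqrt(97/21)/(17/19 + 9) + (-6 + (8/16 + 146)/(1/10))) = -3702569579520/1539075651383 + 111367816 * sqrt(2037)/13851680862447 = -2.41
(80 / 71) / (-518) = -0.00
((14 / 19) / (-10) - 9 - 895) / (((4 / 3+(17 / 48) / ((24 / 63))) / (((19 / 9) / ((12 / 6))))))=-1832256 / 4345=-421.69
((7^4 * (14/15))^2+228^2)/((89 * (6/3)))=570798698/20025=28504.30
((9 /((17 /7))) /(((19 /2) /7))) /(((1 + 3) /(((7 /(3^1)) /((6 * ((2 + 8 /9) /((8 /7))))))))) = 441 /4199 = 0.11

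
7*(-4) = -28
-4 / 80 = -0.05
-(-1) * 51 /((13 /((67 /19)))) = 3417 /247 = 13.83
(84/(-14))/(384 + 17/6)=-36/2321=-0.02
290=290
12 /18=2 /3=0.67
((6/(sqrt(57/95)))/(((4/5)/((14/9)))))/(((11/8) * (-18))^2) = 560 * sqrt(15)/88209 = 0.02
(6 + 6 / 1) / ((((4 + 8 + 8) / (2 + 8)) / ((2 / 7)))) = 12 / 7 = 1.71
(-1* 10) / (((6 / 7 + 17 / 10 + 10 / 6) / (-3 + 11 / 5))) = 1680 / 887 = 1.89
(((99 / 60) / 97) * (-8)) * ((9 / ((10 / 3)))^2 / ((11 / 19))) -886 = -21527053 / 24250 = -887.71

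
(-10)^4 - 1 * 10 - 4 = 9986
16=16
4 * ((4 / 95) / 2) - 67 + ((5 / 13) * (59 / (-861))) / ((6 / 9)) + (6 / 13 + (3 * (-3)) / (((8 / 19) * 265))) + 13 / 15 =-29624617333 / 450854040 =-65.71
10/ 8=5/ 4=1.25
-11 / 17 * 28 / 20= -77 / 85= -0.91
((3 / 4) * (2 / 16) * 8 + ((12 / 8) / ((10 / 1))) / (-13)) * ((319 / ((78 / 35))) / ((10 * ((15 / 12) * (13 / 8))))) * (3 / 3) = 285824 / 54925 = 5.20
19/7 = 2.71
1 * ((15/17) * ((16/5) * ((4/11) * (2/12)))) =32/187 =0.17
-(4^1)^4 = -256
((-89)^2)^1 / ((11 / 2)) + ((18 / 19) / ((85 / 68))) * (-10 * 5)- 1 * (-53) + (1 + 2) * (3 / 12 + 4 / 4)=1219755 / 836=1459.04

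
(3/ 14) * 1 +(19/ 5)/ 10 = 104/ 175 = 0.59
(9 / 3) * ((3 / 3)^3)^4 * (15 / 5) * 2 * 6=108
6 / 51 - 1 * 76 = -1290 / 17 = -75.88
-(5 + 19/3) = -34/3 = -11.33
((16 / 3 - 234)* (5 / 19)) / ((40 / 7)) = -2401 / 228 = -10.53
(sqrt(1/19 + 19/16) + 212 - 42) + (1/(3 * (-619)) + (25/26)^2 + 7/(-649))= sqrt(7163)/76 + 139244799137/814710468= 172.03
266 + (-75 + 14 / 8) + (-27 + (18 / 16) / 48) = 21219 / 128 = 165.77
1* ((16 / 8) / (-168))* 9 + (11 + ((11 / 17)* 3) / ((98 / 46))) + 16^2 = 892323 / 3332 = 267.80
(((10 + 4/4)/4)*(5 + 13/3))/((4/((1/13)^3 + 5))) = 140987/4394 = 32.09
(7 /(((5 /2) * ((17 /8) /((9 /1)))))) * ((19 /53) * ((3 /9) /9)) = 2128 /13515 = 0.16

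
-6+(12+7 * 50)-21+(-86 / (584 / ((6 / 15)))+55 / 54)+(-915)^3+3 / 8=-60396212868379 / 78840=-766060538.67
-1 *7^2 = -49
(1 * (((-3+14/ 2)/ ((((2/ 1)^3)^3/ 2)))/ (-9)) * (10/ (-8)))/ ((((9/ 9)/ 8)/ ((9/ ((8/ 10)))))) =25/ 128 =0.20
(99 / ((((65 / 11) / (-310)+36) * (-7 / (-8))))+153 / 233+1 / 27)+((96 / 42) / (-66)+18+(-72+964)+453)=1366.80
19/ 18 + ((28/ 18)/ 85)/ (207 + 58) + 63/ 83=61067599/ 33652350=1.81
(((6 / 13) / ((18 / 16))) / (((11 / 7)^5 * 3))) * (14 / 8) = 470596 / 18842967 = 0.02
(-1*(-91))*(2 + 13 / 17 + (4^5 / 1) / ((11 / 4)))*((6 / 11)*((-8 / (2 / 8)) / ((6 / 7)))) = -1429917216 / 2057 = -695146.92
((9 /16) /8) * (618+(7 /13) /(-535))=38683647 /890240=43.45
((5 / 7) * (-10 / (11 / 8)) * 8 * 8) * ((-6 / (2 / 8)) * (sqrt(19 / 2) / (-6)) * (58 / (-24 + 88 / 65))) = 3016000 * sqrt(38) / 1771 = 10497.95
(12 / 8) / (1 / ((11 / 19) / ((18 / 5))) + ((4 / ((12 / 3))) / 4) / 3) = 990 / 4159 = 0.24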